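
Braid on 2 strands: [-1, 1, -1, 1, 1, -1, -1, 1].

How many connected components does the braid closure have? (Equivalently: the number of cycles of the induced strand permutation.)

Track the strand permutation on 2 strands, starting from identity.
  step 1: s1^-1 swaps positions 1,2 -> [2 1]
  step 2: s1 swaps positions 1,2 -> [1 2]
  step 3: s1^-1 swaps positions 1,2 -> [2 1]
  step 4: s1 swaps positions 1,2 -> [1 2]
  step 5: s1 swaps positions 1,2 -> [2 1]
  step 6: s1^-1 swaps positions 1,2 -> [1 2]
  step 7: s1^-1 swaps positions 1,2 -> [2 1]
  step 8: s1 swaps positions 1,2 -> [1 2]
Final permutation (position -> original strand): [1 2]
Closure components = cycle count of this permutation = 2.

Answer: 2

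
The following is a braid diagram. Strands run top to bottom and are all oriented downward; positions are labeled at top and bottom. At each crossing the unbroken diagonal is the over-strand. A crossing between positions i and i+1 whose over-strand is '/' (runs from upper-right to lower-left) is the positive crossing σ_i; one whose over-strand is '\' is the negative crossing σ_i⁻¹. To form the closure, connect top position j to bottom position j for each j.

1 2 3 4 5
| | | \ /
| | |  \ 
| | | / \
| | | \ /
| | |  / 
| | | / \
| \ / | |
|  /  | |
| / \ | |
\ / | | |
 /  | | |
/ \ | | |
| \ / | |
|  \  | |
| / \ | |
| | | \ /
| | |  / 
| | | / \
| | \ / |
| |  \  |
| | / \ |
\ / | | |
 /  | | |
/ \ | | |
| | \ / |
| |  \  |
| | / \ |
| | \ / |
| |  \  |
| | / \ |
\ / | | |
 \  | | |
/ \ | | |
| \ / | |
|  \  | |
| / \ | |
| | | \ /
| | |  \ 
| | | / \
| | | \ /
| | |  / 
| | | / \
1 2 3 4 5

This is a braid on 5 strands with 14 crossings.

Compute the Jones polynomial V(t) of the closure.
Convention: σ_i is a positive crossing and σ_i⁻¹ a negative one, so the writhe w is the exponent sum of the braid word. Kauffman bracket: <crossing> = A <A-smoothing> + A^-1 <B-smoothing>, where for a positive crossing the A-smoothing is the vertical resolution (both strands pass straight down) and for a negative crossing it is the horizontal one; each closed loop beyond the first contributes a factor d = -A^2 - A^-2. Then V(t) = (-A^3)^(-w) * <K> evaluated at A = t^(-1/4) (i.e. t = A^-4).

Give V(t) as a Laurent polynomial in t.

t^-1 + t^-3 - t^-4

Derivation:
Reading the diagram top to bottom ('/'-over between positions i,i+1 = s_i, '\'-over = s_i^-1): braid word = s4^-1 s4 s2 s1 s2^-1 s4 s3^-1 s1 s3^-1 s3^-1 s1^-1 s2^-1 s4^-1 s4.
The presented braid s4^-1 s4 s2 s1 s2^-1 s4 s3^-1 s1 s3^-1 s3^-1 s1^-1 s2^-1 s4^-1 s4 on 5 strands reduces by inverse Markov moves (closure unchanged at each step):
  Deconjugate: the word is γ·β·γ⁻¹ with γ = s4^-1 (prefix) and γ⁻¹ = s4 (suffix); strip both.
  Deconjugate: the word is γ·β·γ⁻¹ with γ = s4 (prefix) and γ⁻¹ = s4^-1 (suffix); strip both.
  Deconjugate: the word is γ·β·γ⁻¹ with γ = s2 s1 (prefix) and γ⁻¹ = s1^-1 s2^-1 (suffix); strip both.
Reduced to β = s2^-1 s4 s3^-1 s1 s3^-1 s3^-1 on 5 strands, 6 crossings.
Compute on β:
Braid: s2^-1 s4 s3^-1 s1 s3^-1 s3^-1 on 5 strands, 6 crossings.
Writhe w = (#positive) - (#negative) = 2 - 4 = -2.
Enumerate smoothing states for the bracket polynomial. There are 2^6 = 64 states.
For each crossing: s=0 is the vertical smoothing, s=1 horizontal. Crossing k contributes A^(sign_k * (1 - 2*s_k)); loop factor d = -A^2 - A^-2.
Tabulate the states by total A-exponent and number of loops L (A-exp: L × count):
  A^6: L=5 ×1
  A^4: L=4 ×5, L=6 ×1
  A^2: L=3 ×10, L=5 ×5
  A^0: L=2 ×9, L=4 ×11
  A^-2: L=1 ×3, L=3 ×11, L=5 ×1
  A^-4: L=2 ×4, L=4 ×2
  A^-6: L=3 ×1
Each group contributes A^e * Σ count * d^(L-1):
Powers of d = -A^2 - A^-2: d^2 = A^4 + 2 + A^-4; d^3 = -A^6 - 3*A^2 - 3*A^-2 - A^-6; d^4 = A^8 + 4*A^4 + 6 + 4*A^-4 + A^-8; d^5 = -A^10 - 5*A^6 - 10*A^2 - 10*A^-2 - 5*A^-6 - A^-10.
  A^6 * (d^4) = A^14 + 4*A^10 + 6*A^6 + 4*A^2 + A^-2
  A^4 * (5*d^3 + d^5) = -A^14 - 10*A^10 - 25*A^6 - 25*A^2 - 10*A^-2 - A^-6
  A^2 * (10*d^2 + 5*d^4) = 5*A^10 + 30*A^6 + 50*A^2 + 30*A^-2 + 5*A^-6
  A^0 * (9*d + 11*d^3) = -11*A^6 - 42*A^2 - 42*A^-2 - 11*A^-6
  A^-2 * (3 + 11*d^2 + d^4) = A^6 + 15*A^2 + 31*A^-2 + 15*A^-6 + A^-10
  A^-4 * (4*d + 2*d^3) = -2*A^2 - 10*A^-2 - 10*A^-6 - 2*A^-10
  A^-6 * (d^2) = A^-2 + 2*A^-6 + A^-10
Summing the groups: <K> = -A^10 + A^6 + A^-2
Normalise by the writhe: (-A^3)^(-w) = (-A^3)^(2) = A^6, so f(A) = A^6 * <K> = -A^16 + A^12 + A^4.
Substitute A = t^(-1/4), i.e. A^e → t^(-e/4): V(t) = t^-1 + t^-3 - t^-4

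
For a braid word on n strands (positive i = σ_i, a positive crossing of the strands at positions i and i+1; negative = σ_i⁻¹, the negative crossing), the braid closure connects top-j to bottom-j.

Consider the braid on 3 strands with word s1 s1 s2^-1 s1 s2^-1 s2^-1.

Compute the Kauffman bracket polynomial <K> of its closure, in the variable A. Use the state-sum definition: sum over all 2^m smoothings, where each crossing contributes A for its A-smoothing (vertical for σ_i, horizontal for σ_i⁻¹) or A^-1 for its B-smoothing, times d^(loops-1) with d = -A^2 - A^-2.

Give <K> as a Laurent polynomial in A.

Braid: s1 s1 s2^-1 s1 s2^-1 s2^-1 on 3 strands, 6 crossings.
Writhe w = (#positive) - (#negative) = 3 - 3 = 0.
Enumerate smoothing states for the bracket polynomial. There are 2^6 = 64 states.
For each crossing: s=0 is the vertical smoothing, s=1 horizontal. Crossing k contributes A^(sign_k * (1 - 2*s_k)); loop factor d = -A^2 - A^-2.
Tabulate the states by total A-exponent and number of loops L (A-exp: L × count):
  A^6: L=4 ×1
  A^4: L=3 ×6
  A^2: L=2 ×14, L=4 ×1
  A^0: L=1 ×13, L=3 ×7
  A^-2: L=2 ×14, L=4 ×1
  A^-4: L=3 ×6
  A^-6: L=4 ×1
Each group contributes A^e * Σ count * d^(L-1):
Powers of d = -A^2 - A^-2: d^2 = A^4 + 2 + A^-4; d^3 = -A^6 - 3*A^2 - 3*A^-2 - A^-6.
  A^6 * (d^3) = -A^12 - 3*A^8 - 3*A^4 - 1
  A^4 * (6*d^2) = 6*A^8 + 12*A^4 + 6
  A^2 * (14*d + d^3) = -A^8 - 17*A^4 - 17 - A^-4
  A^0 * (13 + 7*d^2) = 7*A^4 + 27 + 7*A^-4
  A^-2 * (14*d + d^3) = -A^4 - 17 - 17*A^-4 - A^-8
  A^-4 * (6*d^2) = 6 + 12*A^-4 + 6*A^-8
  A^-6 * (d^3) = -1 - 3*A^-4 - 3*A^-8 - A^-12
Summing the groups: <K> = -A^12 + 2*A^8 - 2*A^4 + 3 - 2*A^-4 + 2*A^-8 - A^-12

Answer: -A^12 + 2*A^8 - 2*A^4 + 3 - 2*A^-4 + 2*A^-8 - A^-12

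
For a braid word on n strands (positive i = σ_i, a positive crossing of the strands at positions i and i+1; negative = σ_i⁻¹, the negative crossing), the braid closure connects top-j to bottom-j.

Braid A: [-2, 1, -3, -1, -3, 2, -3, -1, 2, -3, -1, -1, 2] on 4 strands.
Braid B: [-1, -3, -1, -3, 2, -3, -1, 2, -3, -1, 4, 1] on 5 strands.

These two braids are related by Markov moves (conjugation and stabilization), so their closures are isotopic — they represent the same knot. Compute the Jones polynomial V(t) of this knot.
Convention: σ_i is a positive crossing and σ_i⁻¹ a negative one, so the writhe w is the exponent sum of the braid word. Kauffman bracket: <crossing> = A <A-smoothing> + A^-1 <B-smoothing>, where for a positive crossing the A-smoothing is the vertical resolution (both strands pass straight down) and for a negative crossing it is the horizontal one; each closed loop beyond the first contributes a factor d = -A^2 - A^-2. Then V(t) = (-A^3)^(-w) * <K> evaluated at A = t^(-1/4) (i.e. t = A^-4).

Markov-equivalent braids have isotopic closures, hence identical knot invariants. Strip the Markov moves from each word to reach a common short braid β, then compute V(t) once on β.
Braid A: s2^-1 s1 s3^-1 s1^-1 s3^-1 s2 s3^-1 s1^-1 s2 s3^-1 s1^-1 s1^-1 s2 on 4 strands reduces by inverse Markov moves (closure unchanged at each step):
  Deconjugate: the word is γ·β·γ⁻¹ with γ = s2^-1 s1 (prefix) and γ⁻¹ = s1^-1 s2 (suffix); strip both.
Reduced to β = s3^-1 s1^-1 s3^-1 s2 s3^-1 s1^-1 s2 s3^-1 s1^-1 on 4 strands, 9 crossings.
Braid B: s1^-1 s3^-1 s1^-1 s3^-1 s2 s3^-1 s1^-1 s2 s3^-1 s1^-1 s4 s1 on 5 strands reduces by inverse Markov moves (closure unchanged at each step):
  Deconjugate: the word is γ·β·γ⁻¹ with γ = s1^-1 (prefix) and γ⁻¹ = s1 (suffix); strip both.
  Destabilize: the word has the form β·s4 where s4 occurs only as the final letter (β ∈ B_4); drop it and the last strand → 4 strands.
Reduced to β = s3^-1 s1^-1 s3^-1 s2 s3^-1 s1^-1 s2 s3^-1 s1^-1 on 4 strands, 9 crossings.
Both give the same β = s3^-1 s1^-1 s3^-1 s2 s3^-1 s1^-1 s2 s3^-1 s1^-1 on 4 strands, so one state sum suffices:
Braid: s3^-1 s1^-1 s3^-1 s2 s3^-1 s1^-1 s2 s3^-1 s1^-1 on 4 strands, 9 crossings.
Writhe w = (#positive) - (#negative) = 2 - 7 = -5.
Computing the Kauffman bracket via state sum. There are 2^9 = 512 states.
Each crossing splits two ways (0=vertical, 1=horizontal). The state's weight is A^(#A-smoothings - #B-smoothings) * d^(loops - 1).
Tabulate the states by total A-exponent and number of loops L (A-exp: L × count):
  A^9: L=7 ×1
  A^7: L=6 ×9
  A^5: L=5 ×36
  A^3: L=4 ×83, L=6 ×1
  A^1: L=3 ×118, L=5 ×8
  A^-1: L=2 ×100, L=4 ×26
  A^-3: L=1 ×41, L=3 ×42, L=5 ×1
  A^-5: L=2 ×31, L=4 ×5
  A^-7: L=3 ×9
  A^-9: L=4 ×1
Each group contributes A^e * Σ count * d^(L-1):
Powers of d = -A^2 - A^-2: d^2 = A^4 + 2 + A^-4; d^3 = -A^6 - 3*A^2 - 3*A^-2 - A^-6; d^4 = A^8 + 4*A^4 + 6 + 4*A^-4 + A^-8; d^5 = -A^10 - 5*A^6 - 10*A^2 - 10*A^-2 - 5*A^-6 - A^-10; d^6 = A^12 + 6*A^8 + 15*A^4 + 20 + 15*A^-4 + 6*A^-8 + A^-12.
  A^9 * (d^6) = A^21 + 6*A^17 + 15*A^13 + 20*A^9 + 15*A^5 + 6*A + A^-3
  A^7 * (9*d^5) = -9*A^17 - 45*A^13 - 90*A^9 - 90*A^5 - 45*A - 9*A^-3
  A^5 * (36*d^4) = 36*A^13 + 144*A^9 + 216*A^5 + 144*A + 36*A^-3
  A^3 * (83*d^3 + d^5) = -A^13 - 88*A^9 - 259*A^5 - 259*A - 88*A^-3 - A^-7
  A^1 * (118*d^2 + 8*d^4) = 8*A^9 + 150*A^5 + 284*A + 150*A^-3 + 8*A^-7
  A^-1 * (100*d + 26*d^3) = -26*A^5 - 178*A - 178*A^-3 - 26*A^-7
  A^-3 * (41 + 42*d^2 + d^4) = A^5 + 46*A + 131*A^-3 + 46*A^-7 + A^-11
  A^-5 * (31*d + 5*d^3) = -5*A - 46*A^-3 - 46*A^-7 - 5*A^-11
  A^-7 * (9*d^2) = 9*A^-3 + 18*A^-7 + 9*A^-11
  A^-9 * (d^3) = -A^-3 - 3*A^-7 - 3*A^-11 - A^-15
Summing the groups: <K> = A^21 - 3*A^17 + 5*A^13 - 6*A^9 + 7*A^5 - 7*A + 5*A^-3 - 4*A^-7 + 2*A^-11 - A^-15
Normalise by the writhe: (-A^3)^(-w) = (-A^3)^(5) = -A^15, so f(A) = -A^15 * <K> = -A^36 + 3*A^32 - 5*A^28 + 6*A^24 - 7*A^20 + 7*A^16 - 5*A^12 + 4*A^8 - 2*A^4 + 1.
Substitute A = t^(-1/4), i.e. A^e → t^(-e/4): V(t) = 1 - 2*t^-1 + 4*t^-2 - 5*t^-3 + 7*t^-4 - 7*t^-5 + 6*t^-6 - 5*t^-7 + 3*t^-8 - t^-9

Answer: 1 - 2*t^-1 + 4*t^-2 - 5*t^-3 + 7*t^-4 - 7*t^-5 + 6*t^-6 - 5*t^-7 + 3*t^-8 - t^-9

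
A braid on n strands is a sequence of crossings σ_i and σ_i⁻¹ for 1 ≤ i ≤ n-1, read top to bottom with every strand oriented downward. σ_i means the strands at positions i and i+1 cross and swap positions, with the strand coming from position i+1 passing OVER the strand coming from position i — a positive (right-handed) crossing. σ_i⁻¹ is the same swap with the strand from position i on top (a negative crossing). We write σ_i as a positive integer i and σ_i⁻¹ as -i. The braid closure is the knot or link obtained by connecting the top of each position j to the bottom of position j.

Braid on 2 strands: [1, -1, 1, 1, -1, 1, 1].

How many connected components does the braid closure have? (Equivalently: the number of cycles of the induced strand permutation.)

1

Derivation:
Track the strand permutation on 2 strands, starting from identity.
  step 1: s1 swaps positions 1,2 -> [2 1]
  step 2: s1^-1 swaps positions 1,2 -> [1 2]
  step 3: s1 swaps positions 1,2 -> [2 1]
  step 4: s1 swaps positions 1,2 -> [1 2]
  step 5: s1^-1 swaps positions 1,2 -> [2 1]
  step 6: s1 swaps positions 1,2 -> [1 2]
  step 7: s1 swaps positions 1,2 -> [2 1]
Final permutation (position -> original strand): [2 1]
Closure components = cycle count of this permutation = 1.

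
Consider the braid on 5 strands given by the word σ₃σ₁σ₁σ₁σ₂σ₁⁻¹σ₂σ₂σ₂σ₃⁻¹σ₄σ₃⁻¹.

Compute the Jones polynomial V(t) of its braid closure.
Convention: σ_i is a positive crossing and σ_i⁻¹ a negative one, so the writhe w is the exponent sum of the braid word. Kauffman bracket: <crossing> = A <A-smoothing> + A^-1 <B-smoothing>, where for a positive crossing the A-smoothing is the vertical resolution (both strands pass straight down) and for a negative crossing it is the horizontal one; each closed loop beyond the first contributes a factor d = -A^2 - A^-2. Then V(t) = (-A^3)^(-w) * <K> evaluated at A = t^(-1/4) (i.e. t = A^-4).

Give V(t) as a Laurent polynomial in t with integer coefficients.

The presented braid s3 s1 s1 s1 s2 s1^-1 s2 s2 s2 s3^-1 s4 s3^-1 on 5 strands reduces by inverse Markov moves (closure unchanged at each step):
  Deconjugate: the word is γ·β·γ⁻¹ with γ = s3 (prefix) and γ⁻¹ = s3^-1 (suffix); strip both.
  Destabilize: the word has the form β·s4 where s4 occurs only as the final letter (β ∈ B_4); drop it and the last strand → 4 strands.
  Destabilize: the word has the form β·s3^-1 where s3^-1 occurs only as the final letter (β ∈ B_3); drop it and the last strand → 3 strands.
Reduced to β = s1 s1 s1 s2 s1^-1 s2 s2 s2 on 3 strands, 8 crossings.
Compute on β:
Braid: s1 s1 s1 s2 s1^-1 s2 s2 s2 on 3 strands, 8 crossings.
Writhe w = (#positive) - (#negative) = 7 - 1 = 6.
Computing the Kauffman bracket via state sum. There are 2^8 = 256 states.
Each crossing splits two ways (0=vertical, 1=horizontal). The state's weight is A^(#A-smoothings - #B-smoothings) * d^(loops - 1).
Tabulate the states by total A-exponent and number of loops L (A-exp: L × count):
  A^8: L=2 ×1
  A^6: L=1 ×4, L=3 ×4
  A^4: L=2 ×25, L=4 ×3
  A^2: L=1 ×21, L=3 ×34, L=5 ×1
  A^0: L=2 ×48, L=4 ×22
  A^-2: L=3 ×49, L=5 ×7
  A^-4: L=4 ×27, L=6 ×1
  A^-6: L=5 ×8
  A^-8: L=6 ×1
Each group contributes A^e * Σ count * d^(L-1):
Powers of d = -A^2 - A^-2: d^2 = A^4 + 2 + A^-4; d^3 = -A^6 - 3*A^2 - 3*A^-2 - A^-6; d^4 = A^8 + 4*A^4 + 6 + 4*A^-4 + A^-8; d^5 = -A^10 - 5*A^6 - 10*A^2 - 10*A^-2 - 5*A^-6 - A^-10.
  A^8 * (d) = -A^10 - A^6
  A^6 * (4 + 4*d^2) = 4*A^10 + 12*A^6 + 4*A^2
  A^4 * (25*d + 3*d^3) = -3*A^10 - 34*A^6 - 34*A^2 - 3*A^-2
  A^2 * (21 + 34*d^2 + d^4) = A^10 + 38*A^6 + 95*A^2 + 38*A^-2 + A^-6
  A^0 * (48*d + 22*d^3) = -22*A^6 - 114*A^2 - 114*A^-2 - 22*A^-6
  A^-2 * (49*d^2 + 7*d^4) = 7*A^6 + 77*A^2 + 140*A^-2 + 77*A^-6 + 7*A^-10
  A^-4 * (27*d^3 + d^5) = -A^6 - 32*A^2 - 91*A^-2 - 91*A^-6 - 32*A^-10 - A^-14
  A^-6 * (8*d^4) = 8*A^2 + 32*A^-2 + 48*A^-6 + 32*A^-10 + 8*A^-14
  A^-8 * (d^5) = -A^2 - 5*A^-2 - 10*A^-6 - 10*A^-10 - 5*A^-14 - A^-18
Summing the groups: <K> = A^10 - A^6 + 3*A^2 - 3*A^-2 + 3*A^-6 - 3*A^-10 + 2*A^-14 - A^-18
Normalise by the writhe: (-A^3)^(-w) = (-A^3)^(-6) = A^-18, so f(A) = A^-18 * <K> = A^-8 - A^-12 + 3*A^-16 - 3*A^-20 + 3*A^-24 - 3*A^-28 + 2*A^-32 - A^-36.
Substitute A = t^(-1/4), i.e. A^e → t^(-e/4): V(t) = -t^9 + 2*t^8 - 3*t^7 + 3*t^6 - 3*t^5 + 3*t^4 - t^3 + t^2

Answer: -t^9 + 2*t^8 - 3*t^7 + 3*t^6 - 3*t^5 + 3*t^4 - t^3 + t^2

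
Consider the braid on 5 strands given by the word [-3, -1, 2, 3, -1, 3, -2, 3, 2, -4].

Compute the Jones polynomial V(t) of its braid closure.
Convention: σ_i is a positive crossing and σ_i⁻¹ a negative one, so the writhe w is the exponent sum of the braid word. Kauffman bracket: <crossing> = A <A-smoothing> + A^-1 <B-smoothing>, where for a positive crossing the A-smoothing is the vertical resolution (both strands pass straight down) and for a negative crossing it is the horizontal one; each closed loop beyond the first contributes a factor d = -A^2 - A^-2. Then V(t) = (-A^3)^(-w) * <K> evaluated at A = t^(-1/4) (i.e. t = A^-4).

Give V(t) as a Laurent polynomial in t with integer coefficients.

The presented braid s3^-1 s1^-1 s2 s3 s1^-1 s3 s2^-1 s3 s2 s4^-1 on 5 strands reduces by inverse Markov moves (closure unchanged at each step):
  Destabilize: the word has the form β·s4^-1 where s4^-1 occurs only as the final letter (β ∈ B_4); drop it and the last strand → 4 strands.
Reduced to β = s3^-1 s1^-1 s2 s3 s1^-1 s3 s2^-1 s3 s2 on 4 strands, 9 crossings.
Compute on β:
Braid: s3^-1 s1^-1 s2 s3 s1^-1 s3 s2^-1 s3 s2 on 4 strands, 9 crossings.
Writhe w = (#positive) - (#negative) = 5 - 4 = 1.
Computing the Kauffman bracket via state sum. There are 2^9 = 512 states.
Smooth each crossing (0=||, 1=⌣⌢); contribution A^(Σ sign_k(1-2s_k)) * d^(L-1).
Tabulate the states by total A-exponent and number of loops L (A-exp: L × count):
  A^9: L=2 ×1
  A^7: L=1 ×3, L=3 ×6
  A^5: L=2 ×26, L=4 ×10
  A^3: L=1 ×21, L=3 ×58, L=5 ×5
  A^1: L=2 ×86, L=4 ×39, L=6 ×1
  A^-1: L=1 ×35, L=3 ×80, L=5 ×11
  A^-3: L=2 ×53, L=4 ×30, L=6 ×1
  A^-5: L=3 ×32, L=5 ×4
  A^-7: L=4 ×9
  A^-9: L=5 ×1
Each group contributes A^e * Σ count * d^(L-1):
Powers of d = -A^2 - A^-2: d^2 = A^4 + 2 + A^-4; d^3 = -A^6 - 3*A^2 - 3*A^-2 - A^-6; d^4 = A^8 + 4*A^4 + 6 + 4*A^-4 + A^-8; d^5 = -A^10 - 5*A^6 - 10*A^2 - 10*A^-2 - 5*A^-6 - A^-10.
  A^9 * (d) = -A^11 - A^7
  A^7 * (3 + 6*d^2) = 6*A^11 + 15*A^7 + 6*A^3
  A^5 * (26*d + 10*d^3) = -10*A^11 - 56*A^7 - 56*A^3 - 10*A^-1
  A^3 * (21 + 58*d^2 + 5*d^4) = 5*A^11 + 78*A^7 + 167*A^3 + 78*A^-1 + 5*A^-5
  A^1 * (86*d + 39*d^3 + d^5) = -A^11 - 44*A^7 - 213*A^3 - 213*A^-1 - 44*A^-5 - A^-9
  A^-1 * (35 + 80*d^2 + 11*d^4) = 11*A^7 + 124*A^3 + 261*A^-1 + 124*A^-5 + 11*A^-9
  A^-3 * (53*d + 30*d^3 + d^5) = -A^7 - 35*A^3 - 153*A^-1 - 153*A^-5 - 35*A^-9 - A^-13
  A^-5 * (32*d^2 + 4*d^4) = 4*A^3 + 48*A^-1 + 88*A^-5 + 48*A^-9 + 4*A^-13
  A^-7 * (9*d^3) = -9*A^-1 - 27*A^-5 - 27*A^-9 - 9*A^-13
  A^-9 * (d^4) = A^-1 + 4*A^-5 + 6*A^-9 + 4*A^-13 + A^-17
Summing the groups: <K> = -A^11 + 2*A^7 - 3*A^3 + 3*A^-1 - 3*A^-5 + 2*A^-9 - 2*A^-13 + A^-17
Normalise by the writhe: (-A^3)^(-w) = (-A^3)^(-1) = -A^-3, so f(A) = -A^-3 * <K> = A^8 - 2*A^4 + 3 - 3*A^-4 + 3*A^-8 - 2*A^-12 + 2*A^-16 - A^-20.
Substitute A = t^(-1/4), i.e. A^e → t^(-e/4): V(t) = -t^5 + 2*t^4 - 2*t^3 + 3*t^2 - 3*t + 3 - 2*t^-1 + t^-2

Answer: -t^5 + 2*t^4 - 2*t^3 + 3*t^2 - 3*t + 3 - 2*t^-1 + t^-2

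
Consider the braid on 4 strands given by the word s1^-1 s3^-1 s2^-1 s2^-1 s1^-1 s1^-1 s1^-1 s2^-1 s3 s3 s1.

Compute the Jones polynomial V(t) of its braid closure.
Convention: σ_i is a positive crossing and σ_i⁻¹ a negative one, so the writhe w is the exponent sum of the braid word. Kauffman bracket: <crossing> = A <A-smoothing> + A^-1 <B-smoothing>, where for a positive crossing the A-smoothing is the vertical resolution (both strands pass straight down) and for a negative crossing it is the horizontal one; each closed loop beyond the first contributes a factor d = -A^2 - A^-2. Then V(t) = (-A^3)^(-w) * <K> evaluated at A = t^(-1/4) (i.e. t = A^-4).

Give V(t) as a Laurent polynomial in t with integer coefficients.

t^-2 + 2*t^-4 - 2*t^-5 + t^-6 - 2*t^-7 + t^-8

Derivation:
The presented braid s1^-1 s3^-1 s2^-1 s2^-1 s1^-1 s1^-1 s1^-1 s2^-1 s3 s3 s1 on 4 strands reduces by inverse Markov moves (closure unchanged at each step):
  Deconjugate: the word is γ·β·γ⁻¹ with γ = s1^-1 s3^-1 (prefix) and γ⁻¹ = s3 s1 (suffix); strip both.
  Destabilize: the word has the form β·s3 where s3 occurs only as the final letter (β ∈ B_3); drop it and the last strand → 3 strands.
Reduced to β = s2^-1 s2^-1 s1^-1 s1^-1 s1^-1 s2^-1 on 3 strands, 6 crossings.
Compute on β:
Braid: s2^-1 s2^-1 s1^-1 s1^-1 s1^-1 s2^-1 on 3 strands, 6 crossings.
Writhe w = (#positive) - (#negative) = 0 - 6 = -6.
State-sum expansion of <K>. There are 2^6 = 64 states.
Smooth each crossing (0=||, 1=⌣⌢); contribution A^(Σ sign_k(1-2s_k)) * d^(L-1).
Tabulate the states by total A-exponent and number of loops L (A-exp: L × count):
  A^6: L=5 ×1
  A^4: L=4 ×6
  A^2: L=3 ×15
  A^0: L=2 ×18, L=4 ×2
  A^-2: L=1 ×9, L=3 ×6
  A^-4: L=2 ×6
  A^-6: L=3 ×1
Each group contributes A^e * Σ count * d^(L-1):
Powers of d = -A^2 - A^-2: d^2 = A^4 + 2 + A^-4; d^3 = -A^6 - 3*A^2 - 3*A^-2 - A^-6; d^4 = A^8 + 4*A^4 + 6 + 4*A^-4 + A^-8.
  A^6 * (d^4) = A^14 + 4*A^10 + 6*A^6 + 4*A^2 + A^-2
  A^4 * (6*d^3) = -6*A^10 - 18*A^6 - 18*A^2 - 6*A^-2
  A^2 * (15*d^2) = 15*A^6 + 30*A^2 + 15*A^-2
  A^0 * (18*d + 2*d^3) = -2*A^6 - 24*A^2 - 24*A^-2 - 2*A^-6
  A^-2 * (9 + 6*d^2) = 6*A^2 + 21*A^-2 + 6*A^-6
  A^-4 * (6*d) = -6*A^-2 - 6*A^-6
  A^-6 * (d^2) = A^-2 + 2*A^-6 + A^-10
Summing the groups: <K> = A^14 - 2*A^10 + A^6 - 2*A^2 + 2*A^-2 + A^-10
Normalise by the writhe: (-A^3)^(-w) = (-A^3)^(6) = A^18, so f(A) = A^18 * <K> = A^32 - 2*A^28 + A^24 - 2*A^20 + 2*A^16 + A^8.
Substitute A = t^(-1/4), i.e. A^e → t^(-e/4): V(t) = t^-2 + 2*t^-4 - 2*t^-5 + t^-6 - 2*t^-7 + t^-8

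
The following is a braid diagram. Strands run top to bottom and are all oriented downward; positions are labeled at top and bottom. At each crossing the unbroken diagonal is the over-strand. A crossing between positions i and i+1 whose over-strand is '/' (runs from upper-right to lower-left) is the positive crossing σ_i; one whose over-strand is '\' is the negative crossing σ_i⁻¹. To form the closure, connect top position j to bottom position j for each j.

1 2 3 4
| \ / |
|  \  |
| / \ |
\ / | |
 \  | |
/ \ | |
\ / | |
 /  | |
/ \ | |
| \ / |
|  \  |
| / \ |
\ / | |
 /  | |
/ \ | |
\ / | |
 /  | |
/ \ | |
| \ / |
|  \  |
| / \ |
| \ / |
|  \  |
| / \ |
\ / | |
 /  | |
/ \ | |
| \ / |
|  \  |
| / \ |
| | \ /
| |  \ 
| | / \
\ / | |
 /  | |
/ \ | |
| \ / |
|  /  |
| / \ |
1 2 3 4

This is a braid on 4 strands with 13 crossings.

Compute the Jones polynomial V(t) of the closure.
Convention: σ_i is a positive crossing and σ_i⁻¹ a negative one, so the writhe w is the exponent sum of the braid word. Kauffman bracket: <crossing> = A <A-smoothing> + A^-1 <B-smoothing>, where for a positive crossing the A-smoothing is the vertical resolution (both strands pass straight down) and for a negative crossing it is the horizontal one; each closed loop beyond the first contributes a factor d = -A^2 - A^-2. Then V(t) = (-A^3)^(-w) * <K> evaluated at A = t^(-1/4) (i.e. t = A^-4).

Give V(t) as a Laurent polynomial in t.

Reading the diagram top to bottom ('/'-over between positions i,i+1 = s_i, '\'-over = s_i^-1): braid word = s2^-1 s1^-1 s1 s2^-1 s1 s1 s2^-1 s2^-1 s1 s2^-1 s3^-1 s1 s2.
The presented braid s2^-1 s1^-1 s1 s2^-1 s1 s1 s2^-1 s2^-1 s1 s2^-1 s3^-1 s1 s2 on 4 strands reduces by inverse Markov moves (closure unchanged at each step):
  Deconjugate: the word is γ·β·γ⁻¹ with γ = s2^-1 s1^-1 (prefix) and γ⁻¹ = s1 s2 (suffix); strip both.
  Destabilize: the word has the form β·s3^-1 where s3^-1 occurs only as the final letter (β ∈ B_3); drop it and the last strand → 3 strands.
Reduced to β = s1 s2^-1 s1 s1 s2^-1 s2^-1 s1 s2^-1 on 3 strands, 8 crossings.
Compute on β:
Braid: s1 s2^-1 s1 s1 s2^-1 s2^-1 s1 s2^-1 on 3 strands, 8 crossings.
Writhe w = (#positive) - (#negative) = 4 - 4 = 0.
State-sum expansion of <K>. There are 2^8 = 256 states.
Each crossing splits two ways (0=vertical, 1=horizontal). The state's weight is A^(#A-smoothings - #B-smoothings) * d^(loops - 1).
Tabulate the states by total A-exponent and number of loops L (A-exp: L × count):
  A^8: L=5 ×1
  A^6: L=4 ×8
  A^4: L=3 ×27, L=5 ×1
  A^2: L=2 ×47, L=4 ×9
  A^0: L=1 ×37, L=3 ×32, L=5 ×1
  A^-2: L=2 ×47, L=4 ×9
  A^-4: L=3 ×27, L=5 ×1
  A^-6: L=4 ×8
  A^-8: L=5 ×1
Each group contributes A^e * Σ count * d^(L-1):
Powers of d = -A^2 - A^-2: d^2 = A^4 + 2 + A^-4; d^3 = -A^6 - 3*A^2 - 3*A^-2 - A^-6; d^4 = A^8 + 4*A^4 + 6 + 4*A^-4 + A^-8.
  A^8 * (d^4) = A^16 + 4*A^12 + 6*A^8 + 4*A^4 + 1
  A^6 * (8*d^3) = -8*A^12 - 24*A^8 - 24*A^4 - 8
  A^4 * (27*d^2 + d^4) = A^12 + 31*A^8 + 60*A^4 + 31 + A^-4
  A^2 * (47*d + 9*d^3) = -9*A^8 - 74*A^4 - 74 - 9*A^-4
  A^0 * (37 + 32*d^2 + d^4) = A^8 + 36*A^4 + 107 + 36*A^-4 + A^-8
  A^-2 * (47*d + 9*d^3) = -9*A^4 - 74 - 74*A^-4 - 9*A^-8
  A^-4 * (27*d^2 + d^4) = A^4 + 31 + 60*A^-4 + 31*A^-8 + A^-12
  A^-6 * (8*d^3) = -8 - 24*A^-4 - 24*A^-8 - 8*A^-12
  A^-8 * (d^4) = 1 + 4*A^-4 + 6*A^-8 + 4*A^-12 + A^-16
Summing the groups: <K> = A^16 - 3*A^12 + 5*A^8 - 6*A^4 + 7 - 6*A^-4 + 5*A^-8 - 3*A^-12 + A^-16
Normalise by the writhe: (-A^3)^(-w) = (-A^3)^(0) = 1, so f(A) = 1 * <K> = A^16 - 3*A^12 + 5*A^8 - 6*A^4 + 7 - 6*A^-4 + 5*A^-8 - 3*A^-12 + A^-16.
Substitute A = t^(-1/4), i.e. A^e → t^(-e/4): V(t) = t^4 - 3*t^3 + 5*t^2 - 6*t + 7 - 6*t^-1 + 5*t^-2 - 3*t^-3 + t^-4

Answer: t^4 - 3*t^3 + 5*t^2 - 6*t + 7 - 6*t^-1 + 5*t^-2 - 3*t^-3 + t^-4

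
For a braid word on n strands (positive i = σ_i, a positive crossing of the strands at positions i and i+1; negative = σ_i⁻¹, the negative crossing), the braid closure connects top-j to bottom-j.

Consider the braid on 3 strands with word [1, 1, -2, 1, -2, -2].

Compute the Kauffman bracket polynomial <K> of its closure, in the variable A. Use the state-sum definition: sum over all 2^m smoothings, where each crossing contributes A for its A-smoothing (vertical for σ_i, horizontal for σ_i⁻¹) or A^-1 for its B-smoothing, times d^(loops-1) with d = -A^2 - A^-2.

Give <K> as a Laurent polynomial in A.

Braid: s1 s1 s2^-1 s1 s2^-1 s2^-1 on 3 strands, 6 crossings.
Writhe w = (#positive) - (#negative) = 3 - 3 = 0.
Enumerate smoothing states for the bracket polynomial. There are 2^6 = 64 states.
Smooth each crossing (0=||, 1=⌣⌢); contribution A^(Σ sign_k(1-2s_k)) * d^(L-1).
Tabulate the states by total A-exponent and number of loops L (A-exp: L × count):
  A^6: L=4 ×1
  A^4: L=3 ×6
  A^2: L=2 ×14, L=4 ×1
  A^0: L=1 ×13, L=3 ×7
  A^-2: L=2 ×14, L=4 ×1
  A^-4: L=3 ×6
  A^-6: L=4 ×1
Each group contributes A^e * Σ count * d^(L-1):
Powers of d = -A^2 - A^-2: d^2 = A^4 + 2 + A^-4; d^3 = -A^6 - 3*A^2 - 3*A^-2 - A^-6.
  A^6 * (d^3) = -A^12 - 3*A^8 - 3*A^4 - 1
  A^4 * (6*d^2) = 6*A^8 + 12*A^4 + 6
  A^2 * (14*d + d^3) = -A^8 - 17*A^4 - 17 - A^-4
  A^0 * (13 + 7*d^2) = 7*A^4 + 27 + 7*A^-4
  A^-2 * (14*d + d^3) = -A^4 - 17 - 17*A^-4 - A^-8
  A^-4 * (6*d^2) = 6 + 12*A^-4 + 6*A^-8
  A^-6 * (d^3) = -1 - 3*A^-4 - 3*A^-8 - A^-12
Summing the groups: <K> = -A^12 + 2*A^8 - 2*A^4 + 3 - 2*A^-4 + 2*A^-8 - A^-12

Answer: -A^12 + 2*A^8 - 2*A^4 + 3 - 2*A^-4 + 2*A^-8 - A^-12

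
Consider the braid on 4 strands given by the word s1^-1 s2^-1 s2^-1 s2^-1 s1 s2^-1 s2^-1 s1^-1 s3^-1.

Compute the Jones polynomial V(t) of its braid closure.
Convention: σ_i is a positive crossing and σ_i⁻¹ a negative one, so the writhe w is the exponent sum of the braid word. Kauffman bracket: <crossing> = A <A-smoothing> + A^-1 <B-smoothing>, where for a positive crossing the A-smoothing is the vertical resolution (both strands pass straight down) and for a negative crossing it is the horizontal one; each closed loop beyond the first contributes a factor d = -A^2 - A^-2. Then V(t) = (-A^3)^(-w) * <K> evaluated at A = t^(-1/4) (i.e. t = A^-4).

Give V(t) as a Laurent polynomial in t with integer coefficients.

t^-2 - t^-3 + 3*t^-4 - 3*t^-5 + 3*t^-6 - 3*t^-7 + 2*t^-8 - t^-9

Derivation:
The presented braid s1^-1 s2^-1 s2^-1 s2^-1 s1 s2^-1 s2^-1 s1^-1 s3^-1 on 4 strands reduces by inverse Markov moves (closure unchanged at each step):
  Destabilize: the word has the form β·s3^-1 where s3^-1 occurs only as the final letter (β ∈ B_3); drop it and the last strand → 3 strands.
Reduced to β = s1^-1 s2^-1 s2^-1 s2^-1 s1 s2^-1 s2^-1 s1^-1 on 3 strands, 8 crossings.
Compute on β:
Braid: s1^-1 s2^-1 s2^-1 s2^-1 s1 s2^-1 s2^-1 s1^-1 on 3 strands, 8 crossings.
Writhe w = (#positive) - (#negative) = 1 - 7 = -6.
State-sum expansion of <K>. There are 2^8 = 256 states.
Each crossing splits two ways (0=vertical, 1=horizontal). The state's weight is A^(#A-smoothings - #B-smoothings) * d^(loops - 1).
Tabulate the states by total A-exponent and number of loops L (A-exp: L × count):
  A^8: L=6 ×1
  A^6: L=5 ×8
  A^4: L=4 ×27, L=6 ×1
  A^2: L=3 ×49, L=5 ×7
  A^0: L=2 ×49, L=4 ×21
  A^-2: L=1 ×22, L=3 ×34
  A^-4: L=2 ×27, L=4 ×1
  A^-6: L=1 ×5, L=3 ×3
  A^-8: L=2 ×1
Each group contributes A^e * Σ count * d^(L-1):
Powers of d = -A^2 - A^-2: d^2 = A^4 + 2 + A^-4; d^3 = -A^6 - 3*A^2 - 3*A^-2 - A^-6; d^4 = A^8 + 4*A^4 + 6 + 4*A^-4 + A^-8; d^5 = -A^10 - 5*A^6 - 10*A^2 - 10*A^-2 - 5*A^-6 - A^-10.
  A^8 * (d^5) = -A^18 - 5*A^14 - 10*A^10 - 10*A^6 - 5*A^2 - A^-2
  A^6 * (8*d^4) = 8*A^14 + 32*A^10 + 48*A^6 + 32*A^2 + 8*A^-2
  A^4 * (27*d^3 + d^5) = -A^14 - 32*A^10 - 91*A^6 - 91*A^2 - 32*A^-2 - A^-6
  A^2 * (49*d^2 + 7*d^4) = 7*A^10 + 77*A^6 + 140*A^2 + 77*A^-2 + 7*A^-6
  A^0 * (49*d + 21*d^3) = -21*A^6 - 112*A^2 - 112*A^-2 - 21*A^-6
  A^-2 * (22 + 34*d^2) = 34*A^2 + 90*A^-2 + 34*A^-6
  A^-4 * (27*d + d^3) = -A^2 - 30*A^-2 - 30*A^-6 - A^-10
  A^-6 * (5 + 3*d^2) = 3*A^-2 + 11*A^-6 + 3*A^-10
  A^-8 * (d) = -A^-6 - A^-10
Summing the groups: <K> = -A^18 + 2*A^14 - 3*A^10 + 3*A^6 - 3*A^2 + 3*A^-2 - A^-6 + A^-10
Normalise by the writhe: (-A^3)^(-w) = (-A^3)^(6) = A^18, so f(A) = A^18 * <K> = -A^36 + 2*A^32 - 3*A^28 + 3*A^24 - 3*A^20 + 3*A^16 - A^12 + A^8.
Substitute A = t^(-1/4), i.e. A^e → t^(-e/4): V(t) = t^-2 - t^-3 + 3*t^-4 - 3*t^-5 + 3*t^-6 - 3*t^-7 + 2*t^-8 - t^-9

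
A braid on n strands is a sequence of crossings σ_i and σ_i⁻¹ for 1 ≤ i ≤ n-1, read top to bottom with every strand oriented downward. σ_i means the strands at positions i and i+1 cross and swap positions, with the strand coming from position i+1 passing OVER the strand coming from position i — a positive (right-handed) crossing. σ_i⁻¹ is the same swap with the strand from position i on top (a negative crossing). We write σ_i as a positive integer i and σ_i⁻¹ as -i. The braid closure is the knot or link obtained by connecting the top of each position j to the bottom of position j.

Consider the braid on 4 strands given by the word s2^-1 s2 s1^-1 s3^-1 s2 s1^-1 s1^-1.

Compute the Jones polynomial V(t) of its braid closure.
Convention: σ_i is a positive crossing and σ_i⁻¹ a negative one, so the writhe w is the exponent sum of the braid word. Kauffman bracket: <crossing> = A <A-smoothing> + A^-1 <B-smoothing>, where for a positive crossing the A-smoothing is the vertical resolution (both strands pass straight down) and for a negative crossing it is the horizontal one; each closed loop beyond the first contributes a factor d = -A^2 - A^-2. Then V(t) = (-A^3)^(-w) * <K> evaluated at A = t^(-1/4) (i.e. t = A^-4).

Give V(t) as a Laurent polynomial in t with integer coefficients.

t^-1 + t^-3 - t^-4

Derivation:
First cancel adjacent σ_i σ_i⁻¹ pairs (Reidemeister II — same braid, same closure): s2^-1 s2 s1^-1 s3^-1 s2 s1^-1 s1^-1 → s1^-1 s3^-1 s2 s1^-1 s1^-1.
Braid: s1^-1 s3^-1 s2 s1^-1 s1^-1 on 4 strands, 5 crossings.
Writhe w = (#positive) - (#negative) = 1 - 4 = -3.
Enumerate smoothing states for the bracket polynomial. There are 2^5 = 32 states.
Smooth each crossing (0=||, 1=⌣⌢); contribution A^(Σ sign_k(1-2s_k)) * d^(L-1).
  state 00000: A-exp=-3, loops=4, term = A^-3 * d^3
  state 00001: A-exp=-1, loops=3, term = A^-1 * d^2
  state 00010: A-exp=-1, loops=3, term = A^-1 * d^2
  state 00011: A-exp=+1, loops=4, term = A^1 * d^3
  state 00100: A-exp=-5, loops=3, term = A^-5 * d^2
  state 00101: A-exp=-3, loops=2, term = A^-3 * d^1
  state 00110: A-exp=-3, loops=2, term = A^-3 * d^1
  state 00111: A-exp=-1, loops=3, term = A^-1 * d^2
  state 01000: A-exp=-1, loops=3, term = A^-1 * d^2
  state 01001: A-exp=+1, loops=2, term = A^1 * d^1
  state 01010: A-exp=+1, loops=2, term = A^1 * d^1
  state 01011: A-exp=+3, loops=3, term = A^3 * d^2
  state 01100: A-exp=-3, loops=2, term = A^-3 * d^1
  state 01101: A-exp=-1, loops=1, term = A^-1 * d^0
  state 01110: A-exp=-1, loops=1, term = A^-1 * d^0
  state 01111: A-exp=+1, loops=2, term = A^1 * d^1
  state 10000: A-exp=-1, loops=3, term = A^-1 * d^2
  state 10001: A-exp=+1, loops=4, term = A^1 * d^3
  state 10010: A-exp=+1, loops=4, term = A^1 * d^3
  state 10011: A-exp=+3, loops=5, term = A^3 * d^4
  state 10100: A-exp=-3, loops=2, term = A^-3 * d^1
  state 10101: A-exp=-1, loops=3, term = A^-1 * d^2
  state 10110: A-exp=-1, loops=3, term = A^-1 * d^2
  state 10111: A-exp=+1, loops=4, term = A^1 * d^3
  state 11000: A-exp=+1, loops=2, term = A^1 * d^1
  state 11001: A-exp=+3, loops=3, term = A^3 * d^2
  state 11010: A-exp=+3, loops=3, term = A^3 * d^2
  state 11011: A-exp=+5, loops=4, term = A^5 * d^3
  state 11100: A-exp=-1, loops=1, term = A^-1 * d^0
  state 11101: A-exp=+1, loops=2, term = A^1 * d^1
  state 11110: A-exp=+1, loops=2, term = A^1 * d^1
  state 11111: A-exp=+3, loops=3, term = A^3 * d^2
Collect the terms by A-exponent (count of states per loop number):
Powers of d = -A^2 - A^-2: d^2 = A^4 + 2 + A^-4; d^3 = -A^6 - 3*A^2 - 3*A^-2 - A^-6; d^4 = A^8 + 4*A^4 + 6 + 4*A^-4 + A^-8.
  A^5 * (d^3) = -A^11 - 3*A^7 - 3*A^3 - A^-1
  A^3 * (4*d^2 + d^4) = A^11 + 8*A^7 + 14*A^3 + 8*A^-1 + A^-5
  A^1 * (6*d + 4*d^3) = -4*A^7 - 18*A^3 - 18*A^-1 - 4*A^-5
  A^-1 * (3 + 7*d^2) = 7*A^3 + 17*A^-1 + 7*A^-5
  A^-3 * (4*d + d^3) = -A^3 - 7*A^-1 - 7*A^-5 - A^-9
  A^-5 * (d^2) = A^-1 + 2*A^-5 + A^-9
Summing the groups: <K> = A^7 - A^3 - A^-5
Normalise by the writhe: (-A^3)^(-w) = (-A^3)^(3) = -A^9, so f(A) = -A^9 * <K> = -A^16 + A^12 + A^4.
Substitute A = t^(-1/4), i.e. A^e → t^(-e/4): V(t) = t^-1 + t^-3 - t^-4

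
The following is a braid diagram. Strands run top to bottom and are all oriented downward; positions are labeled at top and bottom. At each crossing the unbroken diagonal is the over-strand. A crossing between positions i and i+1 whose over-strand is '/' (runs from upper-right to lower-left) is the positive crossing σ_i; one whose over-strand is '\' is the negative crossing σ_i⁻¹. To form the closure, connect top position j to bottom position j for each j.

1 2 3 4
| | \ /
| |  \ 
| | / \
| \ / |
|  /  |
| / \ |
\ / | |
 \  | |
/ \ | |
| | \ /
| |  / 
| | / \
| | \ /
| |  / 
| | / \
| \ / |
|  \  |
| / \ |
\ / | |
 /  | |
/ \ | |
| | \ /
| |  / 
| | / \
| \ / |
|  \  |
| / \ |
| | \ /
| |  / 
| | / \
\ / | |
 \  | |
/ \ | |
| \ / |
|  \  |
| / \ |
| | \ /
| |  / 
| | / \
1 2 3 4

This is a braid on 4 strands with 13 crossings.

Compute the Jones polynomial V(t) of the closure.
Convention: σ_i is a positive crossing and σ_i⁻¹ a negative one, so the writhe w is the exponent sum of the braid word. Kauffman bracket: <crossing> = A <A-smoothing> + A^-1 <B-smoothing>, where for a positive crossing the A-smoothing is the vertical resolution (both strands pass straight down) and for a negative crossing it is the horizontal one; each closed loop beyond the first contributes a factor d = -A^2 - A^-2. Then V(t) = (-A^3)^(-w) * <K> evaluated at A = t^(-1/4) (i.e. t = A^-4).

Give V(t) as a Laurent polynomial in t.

t^5 - 2*t^4 + 3*t^3 - 3*t^2 + 3*t - 3 + 2*t^-1 - t^-2 + t^-3

Derivation:
Reading the diagram top to bottom ('/'-over between positions i,i+1 = s_i, '\'-over = s_i^-1): braid word = s3^-1 s2 s1^-1 s3 s3 s2^-1 s1 s3 s2^-1 s3 s1^-1 s2^-1 s3.
The presented braid s3^-1 s2 s1^-1 s3 s3 s2^-1 s1 s3 s2^-1 s3 s1^-1 s2^-1 s3 on 4 strands reduces by inverse Markov moves (closure unchanged at each step):
  Deconjugate: the word is γ·β·γ⁻¹ with γ = s3^-1 s2 (prefix) and γ⁻¹ = s2^-1 s3 (suffix); strip both.
Reduced to β = s1^-1 s3 s3 s2^-1 s1 s3 s2^-1 s3 s1^-1 on 4 strands, 9 crossings.
Compute on β:
Braid: s1^-1 s3 s3 s2^-1 s1 s3 s2^-1 s3 s1^-1 on 4 strands, 9 crossings.
Writhe w = (#positive) - (#negative) = 5 - 4 = 1.
Enumerate smoothing states for the bracket polynomial. There are 2^9 = 512 states.
For each crossing: s=0 is the vertical smoothing, s=1 horizontal. Crossing k contributes A^(sign_k * (1 - 2*s_k)); loop factor d = -A^2 - A^-2.
Tabulate the states by total A-exponent and number of loops L (A-exp: L × count):
  A^9: L=4 ×1
  A^7: L=3 ×9
  A^5: L=2 ×29, L=4 ×7
  A^3: L=1 ×30, L=3 ×52, L=5 ×2
  A^1: L=2 ×83, L=4 ×43
  A^-1: L=1 ×11, L=3 ×93, L=5 ×22
  A^-3: L=2 ×19, L=4 ×58, L=6 ×7
  A^-5: L=3 ×15, L=5 ×20, L=7 ×1
  A^-7: L=4 ×6, L=6 ×3
  A^-9: L=5 ×1
Each group contributes A^e * Σ count * d^(L-1):
Powers of d = -A^2 - A^-2: d^2 = A^4 + 2 + A^-4; d^3 = -A^6 - 3*A^2 - 3*A^-2 - A^-6; d^4 = A^8 + 4*A^4 + 6 + 4*A^-4 + A^-8; d^5 = -A^10 - 5*A^6 - 10*A^2 - 10*A^-2 - 5*A^-6 - A^-10; d^6 = A^12 + 6*A^8 + 15*A^4 + 20 + 15*A^-4 + 6*A^-8 + A^-12.
  A^9 * (d^3) = -A^15 - 3*A^11 - 3*A^7 - A^3
  A^7 * (9*d^2) = 9*A^11 + 18*A^7 + 9*A^3
  A^5 * (29*d + 7*d^3) = -7*A^11 - 50*A^7 - 50*A^3 - 7*A^-1
  A^3 * (30 + 52*d^2 + 2*d^4) = 2*A^11 + 60*A^7 + 146*A^3 + 60*A^-1 + 2*A^-5
  A^1 * (83*d + 43*d^3) = -43*A^7 - 212*A^3 - 212*A^-1 - 43*A^-5
  A^-1 * (11 + 93*d^2 + 22*d^4) = 22*A^7 + 181*A^3 + 329*A^-1 + 181*A^-5 + 22*A^-9
  A^-3 * (19*d + 58*d^3 + 7*d^5) = -7*A^7 - 93*A^3 - 263*A^-1 - 263*A^-5 - 93*A^-9 - 7*A^-13
  A^-5 * (15*d^2 + 20*d^4 + d^6) = A^7 + 26*A^3 + 110*A^-1 + 170*A^-5 + 110*A^-9 + 26*A^-13 + A^-17
  A^-7 * (6*d^3 + 3*d^5) = -3*A^3 - 21*A^-1 - 48*A^-5 - 48*A^-9 - 21*A^-13 - 3*A^-17
  A^-9 * (d^4) = A^-1 + 4*A^-5 + 6*A^-9 + 4*A^-13 + A^-17
Summing the groups: <K> = -A^15 + A^11 - 2*A^7 + 3*A^3 - 3*A^-1 + 3*A^-5 - 3*A^-9 + 2*A^-13 - A^-17
Normalise by the writhe: (-A^3)^(-w) = (-A^3)^(-1) = -A^-3, so f(A) = -A^-3 * <K> = A^12 - A^8 + 2*A^4 - 3 + 3*A^-4 - 3*A^-8 + 3*A^-12 - 2*A^-16 + A^-20.
Substitute A = t^(-1/4), i.e. A^e → t^(-e/4): V(t) = t^5 - 2*t^4 + 3*t^3 - 3*t^2 + 3*t - 3 + 2*t^-1 - t^-2 + t^-3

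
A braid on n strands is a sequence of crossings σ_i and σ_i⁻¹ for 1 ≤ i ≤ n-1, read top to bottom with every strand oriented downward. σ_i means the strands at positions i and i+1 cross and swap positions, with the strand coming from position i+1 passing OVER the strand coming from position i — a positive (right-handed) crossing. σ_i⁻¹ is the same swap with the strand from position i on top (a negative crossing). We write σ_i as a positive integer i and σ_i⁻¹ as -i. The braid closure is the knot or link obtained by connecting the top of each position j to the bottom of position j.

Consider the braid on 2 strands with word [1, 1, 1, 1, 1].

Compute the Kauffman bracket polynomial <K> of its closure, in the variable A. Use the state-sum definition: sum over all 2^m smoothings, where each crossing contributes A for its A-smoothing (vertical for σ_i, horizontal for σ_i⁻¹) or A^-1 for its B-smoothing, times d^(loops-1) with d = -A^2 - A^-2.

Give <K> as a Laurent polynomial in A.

Braid: s1 s1 s1 s1 s1 on 2 strands, 5 crossings.
Writhe w = (#positive) - (#negative) = 5 - 0 = 5.
Enumerate smoothing states for the bracket polynomial. There are 2^5 = 32 states.
For each crossing: s=0 is the vertical smoothing, s=1 horizontal. Crossing k contributes A^(sign_k * (1 - 2*s_k)); loop factor d = -A^2 - A^-2.
  state 00000: A-exp=+5, loops=2, term = A^5 * d^1
  state 00001: A-exp=+3, loops=1, term = A^3 * d^0
  state 00010: A-exp=+3, loops=1, term = A^3 * d^0
  state 00011: A-exp=+1, loops=2, term = A^1 * d^1
  state 00100: A-exp=+3, loops=1, term = A^3 * d^0
  state 00101: A-exp=+1, loops=2, term = A^1 * d^1
  state 00110: A-exp=+1, loops=2, term = A^1 * d^1
  state 00111: A-exp=-1, loops=3, term = A^-1 * d^2
  state 01000: A-exp=+3, loops=1, term = A^3 * d^0
  state 01001: A-exp=+1, loops=2, term = A^1 * d^1
  state 01010: A-exp=+1, loops=2, term = A^1 * d^1
  state 01011: A-exp=-1, loops=3, term = A^-1 * d^2
  state 01100: A-exp=+1, loops=2, term = A^1 * d^1
  state 01101: A-exp=-1, loops=3, term = A^-1 * d^2
  state 01110: A-exp=-1, loops=3, term = A^-1 * d^2
  state 01111: A-exp=-3, loops=4, term = A^-3 * d^3
  state 10000: A-exp=+3, loops=1, term = A^3 * d^0
  state 10001: A-exp=+1, loops=2, term = A^1 * d^1
  state 10010: A-exp=+1, loops=2, term = A^1 * d^1
  state 10011: A-exp=-1, loops=3, term = A^-1 * d^2
  state 10100: A-exp=+1, loops=2, term = A^1 * d^1
  state 10101: A-exp=-1, loops=3, term = A^-1 * d^2
  state 10110: A-exp=-1, loops=3, term = A^-1 * d^2
  state 10111: A-exp=-3, loops=4, term = A^-3 * d^3
  state 11000: A-exp=+1, loops=2, term = A^1 * d^1
  state 11001: A-exp=-1, loops=3, term = A^-1 * d^2
  state 11010: A-exp=-1, loops=3, term = A^-1 * d^2
  state 11011: A-exp=-3, loops=4, term = A^-3 * d^3
  state 11100: A-exp=-1, loops=3, term = A^-1 * d^2
  state 11101: A-exp=-3, loops=4, term = A^-3 * d^3
  state 11110: A-exp=-3, loops=4, term = A^-3 * d^3
  state 11111: A-exp=-5, loops=5, term = A^-5 * d^4
Collect the terms by A-exponent (count of states per loop number):
Powers of d = -A^2 - A^-2: d^2 = A^4 + 2 + A^-4; d^3 = -A^6 - 3*A^2 - 3*A^-2 - A^-6; d^4 = A^8 + 4*A^4 + 6 + 4*A^-4 + A^-8.
  A^5 * (d) = -A^7 - A^3
  A^3 * (5) = 5*A^3
  A^1 * (10*d) = -10*A^3 - 10*A^-1
  A^-1 * (10*d^2) = 10*A^3 + 20*A^-1 + 10*A^-5
  A^-3 * (5*d^3) = -5*A^3 - 15*A^-1 - 15*A^-5 - 5*A^-9
  A^-5 * (d^4) = A^3 + 4*A^-1 + 6*A^-5 + 4*A^-9 + A^-13
Summing the groups: <K> = -A^7 - A^-1 + A^-5 - A^-9 + A^-13

Answer: -A^7 - A^-1 + A^-5 - A^-9 + A^-13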